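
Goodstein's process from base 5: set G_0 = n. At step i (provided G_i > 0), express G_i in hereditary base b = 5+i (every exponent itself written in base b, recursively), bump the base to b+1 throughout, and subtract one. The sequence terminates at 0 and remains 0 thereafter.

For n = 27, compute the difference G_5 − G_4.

[0] 27 ≡ 5^2 + 2 (base 5). Lift 6: 38. −1: 37.
[1] 37 ≡ 6^2 + 1 (base 6). Lift 7: 50. −1: 49.
[2] 49 ≡ 7^2 (base 7). Lift 8: 64. −1: 63.
[3] 63 ≡ 7·8 + 7 (base 8). Lift 9: 70. −1: 69.
[4] 69 ≡ 7·9 + 6 (base 9). Lift 10: 76. −1: 75.

6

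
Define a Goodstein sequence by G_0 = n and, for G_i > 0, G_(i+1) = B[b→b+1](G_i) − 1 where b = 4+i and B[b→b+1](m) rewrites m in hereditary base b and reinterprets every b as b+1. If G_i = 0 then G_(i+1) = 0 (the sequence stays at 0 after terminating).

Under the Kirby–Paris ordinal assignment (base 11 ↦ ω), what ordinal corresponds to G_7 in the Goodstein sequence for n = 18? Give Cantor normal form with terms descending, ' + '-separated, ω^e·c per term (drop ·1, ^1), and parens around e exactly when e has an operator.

ω·6 + 2

G_0 = 18. HB_4(18) = 4^2 + 2. Bump = 27. G_1 = 26.
G_1 = 26. HB_5(26) = 5^2 + 1. Bump = 37. G_2 = 36.
G_2 = 36. HB_6(36) = 6^2. Bump = 49. G_3 = 48.
G_3 = 48. HB_7(48) = 6·7 + 6. Bump = 54. G_4 = 53.
G_4 = 53. HB_8(53) = 6·8 + 5. Bump = 59. G_5 = 58.
G_5 = 58. HB_9(58) = 6·9 + 4. Bump = 64. G_6 = 63.
G_6 = 63. HB_10(63) = 6·10 + 3. Bump = 69. G_7 = 68.
G_7 = 68. HB_11(68) = 6·11 + 2. Bump = 74. G_8 = 73.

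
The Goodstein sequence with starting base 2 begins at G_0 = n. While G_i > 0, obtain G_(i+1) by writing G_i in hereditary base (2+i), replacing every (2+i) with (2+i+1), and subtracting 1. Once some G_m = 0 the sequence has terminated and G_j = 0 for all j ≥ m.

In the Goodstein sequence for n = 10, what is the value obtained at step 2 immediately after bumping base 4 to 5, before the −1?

15626

G_0 = 10. HB_2(10) = 2^(2 + 1) + 2. Bump = 84. G_1 = 83.
G_1 = 83. HB_3(83) = 3^(3 + 1) + 2. Bump = 1026. G_2 = 1025.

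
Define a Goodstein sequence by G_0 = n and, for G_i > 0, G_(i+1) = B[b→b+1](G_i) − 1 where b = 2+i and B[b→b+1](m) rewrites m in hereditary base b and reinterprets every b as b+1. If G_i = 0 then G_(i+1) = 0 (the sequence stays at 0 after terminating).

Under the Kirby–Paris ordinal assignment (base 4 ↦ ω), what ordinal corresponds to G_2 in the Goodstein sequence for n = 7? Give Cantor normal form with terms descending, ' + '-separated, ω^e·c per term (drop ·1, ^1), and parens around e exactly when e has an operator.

ω^ω + 3

7 —HB2→ 2^2 + 2 + 1 —bump→ 3^3 + 3 + 1 = 31 —(−1)→ 30
30 —HB3→ 3^3 + 3 —bump→ 4^4 + 4 = 260 —(−1)→ 259
259 —HB4→ 4^4 + 3 —bump→ 5^5 + 3 = 3128 —(−1)→ 3127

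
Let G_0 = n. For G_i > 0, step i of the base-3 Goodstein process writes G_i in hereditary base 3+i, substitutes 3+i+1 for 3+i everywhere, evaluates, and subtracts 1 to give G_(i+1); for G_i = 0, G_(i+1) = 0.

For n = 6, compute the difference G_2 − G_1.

0

G_0=6  [base 3] 2·3  →[3↦4]→  2·4 = 8  −1 ⇒ G_1=7
G_1=7  [base 4] 4 + 3  →[4↦5]→  5 + 3 = 8  −1 ⇒ G_2=7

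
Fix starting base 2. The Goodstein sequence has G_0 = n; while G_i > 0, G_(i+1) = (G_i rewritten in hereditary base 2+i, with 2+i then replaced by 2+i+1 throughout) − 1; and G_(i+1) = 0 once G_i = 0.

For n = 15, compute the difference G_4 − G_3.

G_0=15  [base 2] 2^(2 + 1) + 2^2 + 2 + 1  →[2↦3]→  3^(3 + 1) + 3^3 + 3 + 1 = 112  −1 ⇒ G_1=111
G_1=111  [base 3] 3^(3 + 1) + 3^3 + 3  →[3↦4]→  4^(4 + 1) + 4^4 + 4 = 1284  −1 ⇒ G_2=1283
G_2=1283  [base 4] 4^(4 + 1) + 4^4 + 3  →[4↦5]→  5^(5 + 1) + 5^5 + 3 = 18753  −1 ⇒ G_3=18752
G_3=18752  [base 5] 5^(5 + 1) + 5^5 + 2  →[5↦6]→  6^(6 + 1) + 6^6 + 2 = 326594  −1 ⇒ G_4=326593

307841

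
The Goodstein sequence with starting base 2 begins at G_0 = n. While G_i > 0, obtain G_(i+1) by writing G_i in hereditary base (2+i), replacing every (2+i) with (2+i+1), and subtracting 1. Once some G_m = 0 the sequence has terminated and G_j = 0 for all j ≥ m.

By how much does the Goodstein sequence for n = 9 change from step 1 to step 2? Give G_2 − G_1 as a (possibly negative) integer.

9 —HB2→ 2^(2 + 1) + 1 —bump→ 3^(3 + 1) + 1 = 82 —(−1)→ 81
81 —HB3→ 3^(3 + 1) —bump→ 4^(4 + 1) = 1024 —(−1)→ 1023

942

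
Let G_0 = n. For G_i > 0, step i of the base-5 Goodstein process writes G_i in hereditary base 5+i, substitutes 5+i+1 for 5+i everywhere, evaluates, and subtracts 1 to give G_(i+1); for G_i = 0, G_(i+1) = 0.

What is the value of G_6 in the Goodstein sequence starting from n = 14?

G_0=14  [base 5] 2·5 + 4  →[5↦6]→  2·6 + 4 = 16  −1 ⇒ G_1=15
G_1=15  [base 6] 2·6 + 3  →[6↦7]→  2·7 + 3 = 17  −1 ⇒ G_2=16
G_2=16  [base 7] 2·7 + 2  →[7↦8]→  2·8 + 2 = 18  −1 ⇒ G_3=17
G_3=17  [base 8] 2·8 + 1  →[8↦9]→  2·9 + 1 = 19  −1 ⇒ G_4=18
G_4=18  [base 9] 2·9  →[9↦10]→  2·10 = 20  −1 ⇒ G_5=19
G_5=19  [base 10] 10 + 9  →[10↦11]→  11 + 9 = 20  −1 ⇒ G_6=19
G_6=19  [base 11] 11 + 8  →[11↦12]→  12 + 8 = 20  −1 ⇒ G_7=19

19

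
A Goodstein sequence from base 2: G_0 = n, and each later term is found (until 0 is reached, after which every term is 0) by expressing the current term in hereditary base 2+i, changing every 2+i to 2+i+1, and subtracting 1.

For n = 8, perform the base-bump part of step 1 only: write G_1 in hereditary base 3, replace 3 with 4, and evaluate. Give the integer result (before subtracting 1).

554

[0] 8 ≡ 2^(2 + 1) (base 2). Lift 3: 81. −1: 80.
[1] 80 ≡ 2·3^3 + 2·3^2 + 2·3 + 2 (base 3). Lift 4: 554. −1: 553.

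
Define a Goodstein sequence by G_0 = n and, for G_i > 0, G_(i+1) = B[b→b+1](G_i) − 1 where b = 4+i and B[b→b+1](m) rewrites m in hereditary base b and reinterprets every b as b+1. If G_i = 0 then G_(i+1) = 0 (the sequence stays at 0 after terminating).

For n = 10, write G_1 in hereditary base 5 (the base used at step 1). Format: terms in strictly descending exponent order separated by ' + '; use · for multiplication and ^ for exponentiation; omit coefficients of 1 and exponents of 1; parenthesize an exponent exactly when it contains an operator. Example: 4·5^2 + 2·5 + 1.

[0] 10 ≡ 2·4 + 2 (base 4). Lift 5: 12. −1: 11.
[1] 11 ≡ 2·5 + 1 (base 5). Lift 6: 13. −1: 12.

2·5 + 1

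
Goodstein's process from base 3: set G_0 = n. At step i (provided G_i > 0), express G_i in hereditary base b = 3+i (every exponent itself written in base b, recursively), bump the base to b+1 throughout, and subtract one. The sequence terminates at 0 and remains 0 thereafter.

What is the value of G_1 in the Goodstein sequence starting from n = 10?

16

i=0: 10 = 3^2 + 1 (b=3); 3→4: 4^2 + 1 = 17; 17−1 = 16
i=1: 16 = 4^2 (b=4); 4→5: 5^2 = 25; 25−1 = 24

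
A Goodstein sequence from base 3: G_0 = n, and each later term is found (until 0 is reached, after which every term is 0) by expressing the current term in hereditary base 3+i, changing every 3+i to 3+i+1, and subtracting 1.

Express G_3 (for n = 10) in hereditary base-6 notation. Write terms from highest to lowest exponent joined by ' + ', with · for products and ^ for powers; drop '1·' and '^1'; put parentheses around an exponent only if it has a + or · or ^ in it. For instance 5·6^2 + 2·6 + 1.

4·6 + 3

(0) 10|_3 = 3^2 + 1 ↦ 4^2 + 1|_4 = 17 ⇒ 16
(1) 16|_4 = 4^2 ↦ 5^2|_5 = 25 ⇒ 24
(2) 24|_5 = 4·5 + 4 ↦ 4·6 + 4|_6 = 28 ⇒ 27
(3) 27|_6 = 4·6 + 3 ↦ 4·7 + 3|_7 = 31 ⇒ 30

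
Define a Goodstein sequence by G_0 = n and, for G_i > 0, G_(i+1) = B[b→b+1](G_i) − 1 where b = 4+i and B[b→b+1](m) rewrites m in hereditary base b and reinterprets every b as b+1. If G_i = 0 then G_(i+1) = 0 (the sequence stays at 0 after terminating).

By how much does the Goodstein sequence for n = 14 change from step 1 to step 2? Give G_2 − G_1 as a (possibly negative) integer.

(0) 14|_4 = 3·4 + 2 ↦ 3·5 + 2|_5 = 17 ⇒ 16
(1) 16|_5 = 3·5 + 1 ↦ 3·6 + 1|_6 = 19 ⇒ 18

2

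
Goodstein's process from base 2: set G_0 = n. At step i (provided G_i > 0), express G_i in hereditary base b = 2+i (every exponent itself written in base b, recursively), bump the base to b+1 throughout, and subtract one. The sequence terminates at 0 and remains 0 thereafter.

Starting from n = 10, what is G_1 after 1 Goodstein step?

83

G_0 = 10. HB_2(10) = 2^(2 + 1) + 2. Bump = 84. G_1 = 83.
G_1 = 83. HB_3(83) = 3^(3 + 1) + 2. Bump = 1026. G_2 = 1025.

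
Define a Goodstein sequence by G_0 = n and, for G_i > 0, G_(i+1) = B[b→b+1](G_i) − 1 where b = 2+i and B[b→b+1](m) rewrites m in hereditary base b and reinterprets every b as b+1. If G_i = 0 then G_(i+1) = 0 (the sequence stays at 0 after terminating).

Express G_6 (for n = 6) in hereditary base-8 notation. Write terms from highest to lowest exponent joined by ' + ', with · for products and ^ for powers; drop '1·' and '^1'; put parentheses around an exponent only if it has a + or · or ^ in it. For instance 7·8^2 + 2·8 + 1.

6 —HB2→ 2^2 + 2 —bump→ 3^3 + 3 = 30 —(−1)→ 29
29 —HB3→ 3^3 + 2 —bump→ 4^4 + 2 = 258 —(−1)→ 257
257 —HB4→ 4^4 + 1 —bump→ 5^5 + 1 = 3126 —(−1)→ 3125
3125 —HB5→ 5^5 —bump→ 6^6 = 46656 —(−1)→ 46655
46655 —HB6→ 5·6^5 + 5·6^4 + 5·6^3 + 5·6^2 + 5·6 + 5 —bump→ 5·7^5 + 5·7^4 + 5·7^3 + 5·7^2 + 5·7 + 5 = 98040 —(−1)→ 98039
98039 —HB7→ 5·7^5 + 5·7^4 + 5·7^3 + 5·7^2 + 5·7 + 4 —bump→ 5·8^5 + 5·8^4 + 5·8^3 + 5·8^2 + 5·8 + 4 = 187244 —(−1)→ 187243
187243 —HB8→ 5·8^5 + 5·8^4 + 5·8^3 + 5·8^2 + 5·8 + 3 —bump→ 5·9^5 + 5·9^4 + 5·9^3 + 5·9^2 + 5·9 + 3 = 332148 —(−1)→ 332147

5·8^5 + 5·8^4 + 5·8^3 + 5·8^2 + 5·8 + 3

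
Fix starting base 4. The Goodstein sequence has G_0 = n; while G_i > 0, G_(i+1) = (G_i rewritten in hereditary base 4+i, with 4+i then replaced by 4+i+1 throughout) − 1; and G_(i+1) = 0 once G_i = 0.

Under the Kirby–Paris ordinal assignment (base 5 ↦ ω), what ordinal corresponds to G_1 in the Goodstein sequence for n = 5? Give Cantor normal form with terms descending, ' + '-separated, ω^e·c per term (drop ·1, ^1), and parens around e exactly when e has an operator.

base 4: 5 = 4 + 1; at 5: 5 + 1 = 6; next = 5
base 5: 5 = 5; at 6: 6 = 6; next = 5

ω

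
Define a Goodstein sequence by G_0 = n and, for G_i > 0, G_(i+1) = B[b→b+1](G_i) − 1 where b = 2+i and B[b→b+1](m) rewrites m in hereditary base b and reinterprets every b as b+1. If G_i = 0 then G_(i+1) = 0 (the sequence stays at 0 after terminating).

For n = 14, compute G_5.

G_0=14  [base 2] 2^(2 + 1) + 2^2 + 2  →[2↦3]→  3^(3 + 1) + 3^3 + 3 = 111  −1 ⇒ G_1=110
G_1=110  [base 3] 3^(3 + 1) + 3^3 + 2  →[3↦4]→  4^(4 + 1) + 4^4 + 2 = 1282  −1 ⇒ G_2=1281
G_2=1281  [base 4] 4^(4 + 1) + 4^4 + 1  →[4↦5]→  5^(5 + 1) + 5^5 + 1 = 18751  −1 ⇒ G_3=18750
G_3=18750  [base 5] 5^(5 + 1) + 5^5  →[5↦6]→  6^(6 + 1) + 6^6 = 326592  −1 ⇒ G_4=326591
G_4=326591  [base 6] 6^(6 + 1) + 5·6^5 + 5·6^4 + 5·6^3 + 5·6^2 + 5·6 + 5  →[6↦7]→  7^(7 + 1) + 5·7^5 + 5·7^4 + 5·7^3 + 5·7^2 + 5·7 + 5 = 5862841  −1 ⇒ G_5=5862840
G_5=5862840  [base 7] 7^(7 + 1) + 5·7^5 + 5·7^4 + 5·7^3 + 5·7^2 + 5·7 + 4  →[7↦8]→  8^(8 + 1) + 5·8^5 + 5·8^4 + 5·8^3 + 5·8^2 + 5·8 + 4 = 134404972  −1 ⇒ G_6=134404971

5862840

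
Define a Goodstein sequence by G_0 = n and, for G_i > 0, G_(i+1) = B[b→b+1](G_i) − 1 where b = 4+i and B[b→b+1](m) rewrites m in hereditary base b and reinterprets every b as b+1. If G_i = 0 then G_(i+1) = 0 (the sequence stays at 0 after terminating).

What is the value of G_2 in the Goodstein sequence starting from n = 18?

18 —HB4→ 4^2 + 2 —bump→ 5^2 + 2 = 27 —(−1)→ 26
26 —HB5→ 5^2 + 1 —bump→ 6^2 + 1 = 37 —(−1)→ 36
36 —HB6→ 6^2 —bump→ 7^2 = 49 —(−1)→ 48

36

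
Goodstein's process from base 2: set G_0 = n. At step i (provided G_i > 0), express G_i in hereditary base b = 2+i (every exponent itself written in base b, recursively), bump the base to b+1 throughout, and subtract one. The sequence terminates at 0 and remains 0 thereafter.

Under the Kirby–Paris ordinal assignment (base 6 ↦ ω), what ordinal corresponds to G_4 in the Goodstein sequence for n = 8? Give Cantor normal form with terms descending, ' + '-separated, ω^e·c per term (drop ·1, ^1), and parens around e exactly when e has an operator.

G_0 = 8. HB_2(8) = 2^(2 + 1). Bump = 81. G_1 = 80.
G_1 = 80. HB_3(80) = 2·3^3 + 2·3^2 + 2·3 + 2. Bump = 554. G_2 = 553.
G_2 = 553. HB_4(553) = 2·4^4 + 2·4^2 + 2·4 + 1. Bump = 6311. G_3 = 6310.
G_3 = 6310. HB_5(6310) = 2·5^5 + 2·5^2 + 2·5. Bump = 93396. G_4 = 93395.

ω^ω·2 + ω^2·2 + ω + 5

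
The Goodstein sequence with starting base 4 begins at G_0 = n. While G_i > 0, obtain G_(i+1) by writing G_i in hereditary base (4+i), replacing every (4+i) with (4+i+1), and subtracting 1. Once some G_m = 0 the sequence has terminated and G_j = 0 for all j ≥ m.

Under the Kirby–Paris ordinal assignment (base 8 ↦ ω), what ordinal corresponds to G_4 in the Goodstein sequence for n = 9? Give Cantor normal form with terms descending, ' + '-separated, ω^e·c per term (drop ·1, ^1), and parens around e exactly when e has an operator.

G_0=9  [base 4] 2·4 + 1  →[4↦5]→  2·5 + 1 = 11  −1 ⇒ G_1=10
G_1=10  [base 5] 2·5  →[5↦6]→  2·6 = 12  −1 ⇒ G_2=11
G_2=11  [base 6] 6 + 5  →[6↦7]→  7 + 5 = 12  −1 ⇒ G_3=11
G_3=11  [base 7] 7 + 4  →[7↦8]→  8 + 4 = 12  −1 ⇒ G_4=11
G_4=11  [base 8] 8 + 3  →[8↦9]→  9 + 3 = 12  −1 ⇒ G_5=11

ω + 3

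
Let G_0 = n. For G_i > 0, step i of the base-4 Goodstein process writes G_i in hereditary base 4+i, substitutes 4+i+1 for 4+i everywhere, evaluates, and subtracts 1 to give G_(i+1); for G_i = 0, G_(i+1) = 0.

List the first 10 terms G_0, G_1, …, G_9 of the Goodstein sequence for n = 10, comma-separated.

step 0: 10 = 2·4 + 2; sub 5 for 4: 2·5 + 2; = 12; G_1 = 12−1 = 11
step 1: 11 = 2·5 + 1; sub 6 for 5: 2·6 + 1; = 13; G_2 = 13−1 = 12
step 2: 12 = 2·6; sub 7 for 6: 2·7; = 14; G_3 = 14−1 = 13
step 3: 13 = 7 + 6; sub 8 for 7: 8 + 6; = 14; G_4 = 14−1 = 13
step 4: 13 = 8 + 5; sub 9 for 8: 9 + 5; = 14; G_5 = 14−1 = 13
step 5: 13 = 9 + 4; sub 10 for 9: 10 + 4; = 14; G_6 = 14−1 = 13
step 6: 13 = 10 + 3; sub 11 for 10: 11 + 3; = 14; G_7 = 14−1 = 13
step 7: 13 = 11 + 2; sub 12 for 11: 12 + 2; = 14; G_8 = 14−1 = 13
step 8: 13 = 12 + 1; sub 13 for 12: 13 + 1; = 14; G_9 = 14−1 = 13

10, 11, 12, 13, 13, 13, 13, 13, 13, 13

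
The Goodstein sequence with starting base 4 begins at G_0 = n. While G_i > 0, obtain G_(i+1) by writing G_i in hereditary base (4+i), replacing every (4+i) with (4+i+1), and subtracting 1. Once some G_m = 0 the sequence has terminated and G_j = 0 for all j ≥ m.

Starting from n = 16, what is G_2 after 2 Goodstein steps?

G_0 = 16. HB_4(16) = 4^2. Bump = 25. G_1 = 24.
G_1 = 24. HB_5(24) = 4·5 + 4. Bump = 28. G_2 = 27.
G_2 = 27. HB_6(27) = 4·6 + 3. Bump = 31. G_3 = 30.

27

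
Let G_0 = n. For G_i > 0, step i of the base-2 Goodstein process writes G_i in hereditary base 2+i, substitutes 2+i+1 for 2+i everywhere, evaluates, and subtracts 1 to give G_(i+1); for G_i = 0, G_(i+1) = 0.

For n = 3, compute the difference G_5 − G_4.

-1

3 —HB2→ 2 + 1 —bump→ 3 + 1 = 4 —(−1)→ 3
3 —HB3→ 3 —bump→ 4 = 4 —(−1)→ 3
3 —HB4→ 3 —bump→ 3 = 3 —(−1)→ 2
2 —HB5→ 2 —bump→ 2 = 2 —(−1)→ 1
1 —HB6→ 1 —bump→ 1 = 1 —(−1)→ 0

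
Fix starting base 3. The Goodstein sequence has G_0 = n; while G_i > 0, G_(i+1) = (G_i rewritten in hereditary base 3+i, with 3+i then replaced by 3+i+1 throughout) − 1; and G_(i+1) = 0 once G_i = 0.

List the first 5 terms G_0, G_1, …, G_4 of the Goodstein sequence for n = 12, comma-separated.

(0) 12|_3 = 3^2 + 3 ↦ 4^2 + 4|_4 = 20 ⇒ 19
(1) 19|_4 = 4^2 + 3 ↦ 5^2 + 3|_5 = 28 ⇒ 27
(2) 27|_5 = 5^2 + 2 ↦ 6^2 + 2|_6 = 38 ⇒ 37
(3) 37|_6 = 6^2 + 1 ↦ 7^2 + 1|_7 = 50 ⇒ 49

12, 19, 27, 37, 49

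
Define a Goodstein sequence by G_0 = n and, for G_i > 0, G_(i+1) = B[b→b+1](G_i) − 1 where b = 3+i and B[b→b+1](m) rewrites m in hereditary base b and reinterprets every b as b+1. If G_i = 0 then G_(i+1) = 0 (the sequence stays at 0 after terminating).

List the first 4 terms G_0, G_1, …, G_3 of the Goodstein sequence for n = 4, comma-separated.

4, 4, 4, 3

i=0: 4 = 3 + 1 (b=3); 3→4: 4 + 1 = 5; 5−1 = 4
i=1: 4 = 4 (b=4); 4→5: 5 = 5; 5−1 = 4
i=2: 4 = 4 (b=5); 5→6: 4 = 4; 4−1 = 3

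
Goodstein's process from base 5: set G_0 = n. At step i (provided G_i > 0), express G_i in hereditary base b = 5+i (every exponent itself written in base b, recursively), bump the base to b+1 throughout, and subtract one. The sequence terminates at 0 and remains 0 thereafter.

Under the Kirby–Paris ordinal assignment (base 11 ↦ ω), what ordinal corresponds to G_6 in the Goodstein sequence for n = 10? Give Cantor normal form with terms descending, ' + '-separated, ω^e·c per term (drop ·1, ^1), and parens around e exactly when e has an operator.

ω

G_0=10  [base 5] 2·5  →[5↦6]→  2·6 = 12  −1 ⇒ G_1=11
G_1=11  [base 6] 6 + 5  →[6↦7]→  7 + 5 = 12  −1 ⇒ G_2=11
G_2=11  [base 7] 7 + 4  →[7↦8]→  8 + 4 = 12  −1 ⇒ G_3=11
G_3=11  [base 8] 8 + 3  →[8↦9]→  9 + 3 = 12  −1 ⇒ G_4=11
G_4=11  [base 9] 9 + 2  →[9↦10]→  10 + 2 = 12  −1 ⇒ G_5=11
G_5=11  [base 10] 10 + 1  →[10↦11]→  11 + 1 = 12  −1 ⇒ G_6=11
G_6=11  [base 11] 11  →[11↦12]→  12 = 12  −1 ⇒ G_7=11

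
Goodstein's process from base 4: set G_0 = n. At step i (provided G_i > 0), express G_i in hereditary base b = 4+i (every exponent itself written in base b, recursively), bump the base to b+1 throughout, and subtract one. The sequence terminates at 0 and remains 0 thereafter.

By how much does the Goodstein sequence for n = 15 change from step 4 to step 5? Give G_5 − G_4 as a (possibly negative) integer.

[0] 15 ≡ 3·4 + 3 (base 4). Lift 5: 18. −1: 17.
[1] 17 ≡ 3·5 + 2 (base 5). Lift 6: 20. −1: 19.
[2] 19 ≡ 3·6 + 1 (base 6). Lift 7: 22. −1: 21.
[3] 21 ≡ 3·7 (base 7). Lift 8: 24. −1: 23.
[4] 23 ≡ 2·8 + 7 (base 8). Lift 9: 25. −1: 24.

1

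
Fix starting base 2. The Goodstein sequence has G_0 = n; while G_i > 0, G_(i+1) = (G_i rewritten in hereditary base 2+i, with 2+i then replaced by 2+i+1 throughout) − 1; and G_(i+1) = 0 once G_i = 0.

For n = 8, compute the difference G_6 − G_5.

step 0: 8 = 2^(2 + 1); sub 3 for 2: 3^(3 + 1); = 81; G_1 = 81−1 = 80
step 1: 80 = 2·3^3 + 2·3^2 + 2·3 + 2; sub 4 for 3: 2·4^4 + 2·4^2 + 2·4 + 2; = 554; G_2 = 554−1 = 553
step 2: 553 = 2·4^4 + 2·4^2 + 2·4 + 1; sub 5 for 4: 2·5^5 + 2·5^2 + 2·5 + 1; = 6311; G_3 = 6311−1 = 6310
step 3: 6310 = 2·5^5 + 2·5^2 + 2·5; sub 6 for 5: 2·6^6 + 2·6^2 + 2·6; = 93396; G_4 = 93396−1 = 93395
step 4: 93395 = 2·6^6 + 2·6^2 + 6 + 5; sub 7 for 6: 2·7^7 + 2·7^2 + 7 + 5; = 1647196; G_5 = 1647196−1 = 1647195
step 5: 1647195 = 2·7^7 + 2·7^2 + 7 + 4; sub 8 for 7: 2·8^8 + 2·8^2 + 8 + 4; = 33554572; G_6 = 33554572−1 = 33554571

31907376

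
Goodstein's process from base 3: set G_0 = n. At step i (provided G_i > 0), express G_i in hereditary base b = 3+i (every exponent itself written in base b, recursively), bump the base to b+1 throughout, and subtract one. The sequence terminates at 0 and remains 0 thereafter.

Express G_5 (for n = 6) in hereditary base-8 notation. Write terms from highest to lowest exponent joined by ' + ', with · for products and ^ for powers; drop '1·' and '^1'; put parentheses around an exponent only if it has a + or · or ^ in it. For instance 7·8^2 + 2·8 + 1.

6 —HB3→ 2·3 —bump→ 2·4 = 8 —(−1)→ 7
7 —HB4→ 4 + 3 —bump→ 5 + 3 = 8 —(−1)→ 7
7 —HB5→ 5 + 2 —bump→ 6 + 2 = 8 —(−1)→ 7
7 —HB6→ 6 + 1 —bump→ 7 + 1 = 8 —(−1)→ 7
7 —HB7→ 7 —bump→ 8 = 8 —(−1)→ 7
7 —HB8→ 7 —bump→ 7 = 7 —(−1)→ 6

7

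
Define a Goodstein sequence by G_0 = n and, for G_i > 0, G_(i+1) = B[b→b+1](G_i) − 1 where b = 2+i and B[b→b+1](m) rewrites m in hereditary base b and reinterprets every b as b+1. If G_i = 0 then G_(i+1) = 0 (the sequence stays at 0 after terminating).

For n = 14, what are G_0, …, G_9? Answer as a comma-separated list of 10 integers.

14, 110, 1281, 18750, 326591, 5862840, 134404971, 3487116548, 100000555551, 3138429262496

G_0 = 14. HB_2(14) = 2^(2 + 1) + 2^2 + 2. Bump = 111. G_1 = 110.
G_1 = 110. HB_3(110) = 3^(3 + 1) + 3^3 + 2. Bump = 1282. G_2 = 1281.
G_2 = 1281. HB_4(1281) = 4^(4 + 1) + 4^4 + 1. Bump = 18751. G_3 = 18750.
G_3 = 18750. HB_5(18750) = 5^(5 + 1) + 5^5. Bump = 326592. G_4 = 326591.
G_4 = 326591. HB_6(326591) = 6^(6 + 1) + 5·6^5 + 5·6^4 + 5·6^3 + 5·6^2 + 5·6 + 5. Bump = 5862841. G_5 = 5862840.
G_5 = 5862840. HB_7(5862840) = 7^(7 + 1) + 5·7^5 + 5·7^4 + 5·7^3 + 5·7^2 + 5·7 + 4. Bump = 134404972. G_6 = 134404971.
G_6 = 134404971. HB_8(134404971) = 8^(8 + 1) + 5·8^5 + 5·8^4 + 5·8^3 + 5·8^2 + 5·8 + 3. Bump = 3487116549. G_7 = 3487116548.
G_7 = 3487116548. HB_9(3487116548) = 9^(9 + 1) + 5·9^5 + 5·9^4 + 5·9^3 + 5·9^2 + 5·9 + 2. Bump = 100000555552. G_8 = 100000555551.
G_8 = 100000555551. HB_10(100000555551) = 10^(10 + 1) + 5·10^5 + 5·10^4 + 5·10^3 + 5·10^2 + 5·10 + 1. Bump = 3138429262497. G_9 = 3138429262496.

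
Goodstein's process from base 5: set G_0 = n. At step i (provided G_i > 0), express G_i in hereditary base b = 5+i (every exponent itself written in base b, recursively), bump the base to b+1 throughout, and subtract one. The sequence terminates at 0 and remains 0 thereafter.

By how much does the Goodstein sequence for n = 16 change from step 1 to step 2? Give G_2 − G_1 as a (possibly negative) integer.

2

16 —HB5→ 3·5 + 1 —bump→ 3·6 + 1 = 19 —(−1)→ 18
18 —HB6→ 3·6 —bump→ 3·7 = 21 —(−1)→ 20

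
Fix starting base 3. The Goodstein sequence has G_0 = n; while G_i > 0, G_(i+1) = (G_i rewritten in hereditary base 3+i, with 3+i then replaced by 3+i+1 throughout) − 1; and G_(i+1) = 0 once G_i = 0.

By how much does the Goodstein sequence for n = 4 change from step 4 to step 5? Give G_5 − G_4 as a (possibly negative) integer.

-1

G_0=4  [base 3] 3 + 1  →[3↦4]→  4 + 1 = 5  −1 ⇒ G_1=4
G_1=4  [base 4] 4  →[4↦5]→  5 = 5  −1 ⇒ G_2=4
G_2=4  [base 5] 4  →[5↦6]→  4 = 4  −1 ⇒ G_3=3
G_3=3  [base 6] 3  →[6↦7]→  3 = 3  −1 ⇒ G_4=2
G_4=2  [base 7] 2  →[7↦8]→  2 = 2  −1 ⇒ G_5=1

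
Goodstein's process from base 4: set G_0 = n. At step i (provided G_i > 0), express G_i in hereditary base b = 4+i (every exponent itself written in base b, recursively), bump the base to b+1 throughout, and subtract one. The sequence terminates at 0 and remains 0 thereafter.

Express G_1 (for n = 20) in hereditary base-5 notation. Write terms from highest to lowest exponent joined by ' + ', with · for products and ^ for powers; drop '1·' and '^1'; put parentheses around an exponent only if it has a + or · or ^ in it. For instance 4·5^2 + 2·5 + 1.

i=0: 20 = 4^2 + 4 (b=4); 4→5: 5^2 + 5 = 30; 30−1 = 29
i=1: 29 = 5^2 + 4 (b=5); 5→6: 6^2 + 4 = 40; 40−1 = 39

5^2 + 4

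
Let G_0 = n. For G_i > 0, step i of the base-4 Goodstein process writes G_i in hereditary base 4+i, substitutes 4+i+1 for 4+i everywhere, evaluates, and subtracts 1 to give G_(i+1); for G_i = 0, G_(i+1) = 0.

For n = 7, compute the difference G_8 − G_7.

[0] 7 ≡ 4 + 3 (base 4). Lift 5: 8. −1: 7.
[1] 7 ≡ 5 + 2 (base 5). Lift 6: 8. −1: 7.
[2] 7 ≡ 6 + 1 (base 6). Lift 7: 8. −1: 7.
[3] 7 ≡ 7 (base 7). Lift 8: 8. −1: 7.
[4] 7 ≡ 7 (base 8). Lift 9: 7. −1: 6.
[5] 6 ≡ 6 (base 9). Lift 10: 6. −1: 5.
[6] 5 ≡ 5 (base 10). Lift 11: 5. −1: 4.
[7] 4 ≡ 4 (base 11). Lift 12: 4. −1: 3.

-1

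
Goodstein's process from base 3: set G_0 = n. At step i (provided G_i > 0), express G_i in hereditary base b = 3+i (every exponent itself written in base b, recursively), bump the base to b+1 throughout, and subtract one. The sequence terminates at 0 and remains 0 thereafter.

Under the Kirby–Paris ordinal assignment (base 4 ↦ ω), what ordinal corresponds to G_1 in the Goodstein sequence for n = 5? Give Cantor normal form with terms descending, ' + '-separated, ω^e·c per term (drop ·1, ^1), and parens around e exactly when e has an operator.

ω + 1

G_0 = 5. HB_3(5) = 3 + 2. Bump = 6. G_1 = 5.
G_1 = 5. HB_4(5) = 4 + 1. Bump = 6. G_2 = 5.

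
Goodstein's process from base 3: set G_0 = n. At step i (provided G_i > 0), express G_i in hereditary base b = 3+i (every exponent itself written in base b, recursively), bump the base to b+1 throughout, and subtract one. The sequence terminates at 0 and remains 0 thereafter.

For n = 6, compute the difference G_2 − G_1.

6 —HB3→ 2·3 —bump→ 2·4 = 8 —(−1)→ 7
7 —HB4→ 4 + 3 —bump→ 5 + 3 = 8 —(−1)→ 7

0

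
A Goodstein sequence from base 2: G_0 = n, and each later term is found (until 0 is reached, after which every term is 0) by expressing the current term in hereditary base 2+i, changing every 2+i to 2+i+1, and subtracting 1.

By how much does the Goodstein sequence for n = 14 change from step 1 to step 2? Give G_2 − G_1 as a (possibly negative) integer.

1171

(0) 14|_2 = 2^(2 + 1) + 2^2 + 2 ↦ 3^(3 + 1) + 3^3 + 3|_3 = 111 ⇒ 110
(1) 110|_3 = 3^(3 + 1) + 3^3 + 2 ↦ 4^(4 + 1) + 4^4 + 2|_4 = 1282 ⇒ 1281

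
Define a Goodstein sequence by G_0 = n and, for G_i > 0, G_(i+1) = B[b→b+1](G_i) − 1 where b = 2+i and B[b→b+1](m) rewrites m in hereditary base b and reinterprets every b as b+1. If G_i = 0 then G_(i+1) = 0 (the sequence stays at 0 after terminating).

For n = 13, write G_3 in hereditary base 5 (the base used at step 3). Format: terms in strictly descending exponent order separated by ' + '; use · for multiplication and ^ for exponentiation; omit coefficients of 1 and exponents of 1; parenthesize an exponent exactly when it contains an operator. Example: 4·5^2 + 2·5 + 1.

5^(5 + 1) + 3·5^3 + 3·5^2 + 3·5 + 2

[0] 13 ≡ 2^(2 + 1) + 2^2 + 1 (base 2). Lift 3: 109. −1: 108.
[1] 108 ≡ 3^(3 + 1) + 3^3 (base 3). Lift 4: 1280. −1: 1279.
[2] 1279 ≡ 4^(4 + 1) + 3·4^3 + 3·4^2 + 3·4 + 3 (base 4). Lift 5: 16093. −1: 16092.
[3] 16092 ≡ 5^(5 + 1) + 3·5^3 + 3·5^2 + 3·5 + 2 (base 5). Lift 6: 280712. −1: 280711.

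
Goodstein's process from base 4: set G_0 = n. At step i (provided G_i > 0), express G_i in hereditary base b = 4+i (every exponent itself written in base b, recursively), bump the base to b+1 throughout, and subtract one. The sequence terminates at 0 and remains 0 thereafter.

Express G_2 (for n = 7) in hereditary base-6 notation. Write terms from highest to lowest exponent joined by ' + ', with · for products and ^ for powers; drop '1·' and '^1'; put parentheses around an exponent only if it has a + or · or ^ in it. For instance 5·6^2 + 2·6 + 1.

6 + 1

step 0: 7 = 4 + 3; sub 5 for 4: 5 + 3; = 8; G_1 = 8−1 = 7
step 1: 7 = 5 + 2; sub 6 for 5: 6 + 2; = 8; G_2 = 8−1 = 7
step 2: 7 = 6 + 1; sub 7 for 6: 7 + 1; = 8; G_3 = 8−1 = 7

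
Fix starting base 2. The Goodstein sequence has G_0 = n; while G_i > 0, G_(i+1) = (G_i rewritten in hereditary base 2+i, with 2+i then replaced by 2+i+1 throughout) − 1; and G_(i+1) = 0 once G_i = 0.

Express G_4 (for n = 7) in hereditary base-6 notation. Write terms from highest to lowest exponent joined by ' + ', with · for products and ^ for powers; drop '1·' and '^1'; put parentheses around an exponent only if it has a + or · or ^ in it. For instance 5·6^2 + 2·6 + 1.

6^6 + 1

[0] 7 ≡ 2^2 + 2 + 1 (base 2). Lift 3: 31. −1: 30.
[1] 30 ≡ 3^3 + 3 (base 3). Lift 4: 260. −1: 259.
[2] 259 ≡ 4^4 + 3 (base 4). Lift 5: 3128. −1: 3127.
[3] 3127 ≡ 5^5 + 2 (base 5). Lift 6: 46658. −1: 46657.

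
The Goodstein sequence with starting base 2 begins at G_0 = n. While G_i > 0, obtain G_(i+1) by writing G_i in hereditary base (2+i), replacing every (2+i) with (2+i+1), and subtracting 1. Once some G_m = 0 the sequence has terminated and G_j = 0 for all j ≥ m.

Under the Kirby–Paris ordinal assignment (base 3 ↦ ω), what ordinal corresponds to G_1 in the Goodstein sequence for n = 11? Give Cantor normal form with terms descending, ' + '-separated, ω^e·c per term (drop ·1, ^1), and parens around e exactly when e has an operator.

step 0: 11 = 2^(2 + 1) + 2 + 1; sub 3 for 2: 3^(3 + 1) + 3 + 1; = 85; G_1 = 85−1 = 84
step 1: 84 = 3^(3 + 1) + 3; sub 4 for 3: 4^(4 + 1) + 4; = 1028; G_2 = 1028−1 = 1027

ω^(ω + 1) + ω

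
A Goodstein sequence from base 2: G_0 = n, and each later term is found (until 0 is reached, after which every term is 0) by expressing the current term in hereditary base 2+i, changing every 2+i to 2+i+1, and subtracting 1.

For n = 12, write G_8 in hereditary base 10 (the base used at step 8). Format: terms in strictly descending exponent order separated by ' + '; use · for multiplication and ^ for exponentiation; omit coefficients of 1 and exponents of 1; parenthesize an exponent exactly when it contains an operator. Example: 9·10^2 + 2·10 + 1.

i=0: 12 = 2^(2 + 1) + 2^2 (b=2); 2→3: 3^(3 + 1) + 3^3 = 108; 108−1 = 107
i=1: 107 = 3^(3 + 1) + 2·3^2 + 2·3 + 2 (b=3); 3→4: 4^(4 + 1) + 2·4^2 + 2·4 + 2 = 1066; 1066−1 = 1065
i=2: 1065 = 4^(4 + 1) + 2·4^2 + 2·4 + 1 (b=4); 4→5: 5^(5 + 1) + 2·5^2 + 2·5 + 1 = 15686; 15686−1 = 15685
i=3: 15685 = 5^(5 + 1) + 2·5^2 + 2·5 (b=5); 5→6: 6^(6 + 1) + 2·6^2 + 2·6 = 280020; 280020−1 = 280019
i=4: 280019 = 6^(6 + 1) + 2·6^2 + 6 + 5 (b=6); 6→7: 7^(7 + 1) + 2·7^2 + 7 + 5 = 5764911; 5764911−1 = 5764910
i=5: 5764910 = 7^(7 + 1) + 2·7^2 + 7 + 4 (b=7); 7→8: 8^(8 + 1) + 2·8^2 + 8 + 4 = 134217868; 134217868−1 = 134217867
i=6: 134217867 = 8^(8 + 1) + 2·8^2 + 8 + 3 (b=8); 8→9: 9^(9 + 1) + 2·9^2 + 9 + 3 = 3486784575; 3486784575−1 = 3486784574
i=7: 3486784574 = 9^(9 + 1) + 2·9^2 + 9 + 2 (b=9); 9→10: 10^(10 + 1) + 2·10^2 + 10 + 2 = 100000000212; 100000000212−1 = 100000000211

10^(10 + 1) + 2·10^2 + 10 + 1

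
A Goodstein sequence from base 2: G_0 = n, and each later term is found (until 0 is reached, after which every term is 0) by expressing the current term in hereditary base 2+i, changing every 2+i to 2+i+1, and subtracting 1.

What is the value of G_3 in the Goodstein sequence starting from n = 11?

15627

G_0 = 11. HB_2(11) = 2^(2 + 1) + 2 + 1. Bump = 85. G_1 = 84.
G_1 = 84. HB_3(84) = 3^(3 + 1) + 3. Bump = 1028. G_2 = 1027.
G_2 = 1027. HB_4(1027) = 4^(4 + 1) + 3. Bump = 15628. G_3 = 15627.
G_3 = 15627. HB_5(15627) = 5^(5 + 1) + 2. Bump = 279938. G_4 = 279937.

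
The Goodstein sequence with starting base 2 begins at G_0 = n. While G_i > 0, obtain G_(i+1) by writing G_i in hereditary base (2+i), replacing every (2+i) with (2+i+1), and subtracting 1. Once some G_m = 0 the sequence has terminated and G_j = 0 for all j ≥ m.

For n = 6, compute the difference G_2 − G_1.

(0) 6|_2 = 2^2 + 2 ↦ 3^3 + 3|_3 = 30 ⇒ 29
(1) 29|_3 = 3^3 + 2 ↦ 4^4 + 2|_4 = 258 ⇒ 257

228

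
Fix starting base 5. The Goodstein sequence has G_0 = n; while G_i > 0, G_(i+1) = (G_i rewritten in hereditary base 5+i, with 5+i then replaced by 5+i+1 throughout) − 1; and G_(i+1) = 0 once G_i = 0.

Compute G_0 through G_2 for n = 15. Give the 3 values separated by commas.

G_0=15  [base 5] 3·5  →[5↦6]→  3·6 = 18  −1 ⇒ G_1=17
G_1=17  [base 6] 2·6 + 5  →[6↦7]→  2·7 + 5 = 19  −1 ⇒ G_2=18

15, 17, 18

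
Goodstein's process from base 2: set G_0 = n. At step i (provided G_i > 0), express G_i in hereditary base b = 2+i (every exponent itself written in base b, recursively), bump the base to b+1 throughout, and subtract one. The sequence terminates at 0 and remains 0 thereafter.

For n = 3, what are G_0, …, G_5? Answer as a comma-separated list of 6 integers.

step 0: 3 = 2 + 1; sub 3 for 2: 3 + 1; = 4; G_1 = 4−1 = 3
step 1: 3 = 3; sub 4 for 3: 4; = 4; G_2 = 4−1 = 3
step 2: 3 = 3; sub 5 for 4: 3; = 3; G_3 = 3−1 = 2
step 3: 2 = 2; sub 6 for 5: 2; = 2; G_4 = 2−1 = 1
step 4: 1 = 1; sub 7 for 6: 1; = 1; G_5 = 1−1 = 0

3, 3, 3, 2, 1, 0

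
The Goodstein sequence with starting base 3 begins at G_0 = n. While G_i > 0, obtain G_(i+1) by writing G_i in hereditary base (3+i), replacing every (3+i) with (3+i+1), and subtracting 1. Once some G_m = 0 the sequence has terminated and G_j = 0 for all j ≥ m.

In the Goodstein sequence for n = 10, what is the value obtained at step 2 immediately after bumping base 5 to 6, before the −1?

step 0: 10 = 3^2 + 1; sub 4 for 3: 4^2 + 1; = 17; G_1 = 17−1 = 16
step 1: 16 = 4^2; sub 5 for 4: 5^2; = 25; G_2 = 25−1 = 24
step 2: 24 = 4·5 + 4; sub 6 for 5: 4·6 + 4; = 28; G_3 = 28−1 = 27

28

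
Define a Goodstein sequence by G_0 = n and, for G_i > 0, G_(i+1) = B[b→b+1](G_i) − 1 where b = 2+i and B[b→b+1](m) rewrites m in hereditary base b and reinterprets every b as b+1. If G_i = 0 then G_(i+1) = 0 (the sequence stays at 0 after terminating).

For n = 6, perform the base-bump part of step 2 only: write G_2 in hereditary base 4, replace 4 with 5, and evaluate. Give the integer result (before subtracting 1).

[0] 6 ≡ 2^2 + 2 (base 2). Lift 3: 30. −1: 29.
[1] 29 ≡ 3^3 + 2 (base 3). Lift 4: 258. −1: 257.

3126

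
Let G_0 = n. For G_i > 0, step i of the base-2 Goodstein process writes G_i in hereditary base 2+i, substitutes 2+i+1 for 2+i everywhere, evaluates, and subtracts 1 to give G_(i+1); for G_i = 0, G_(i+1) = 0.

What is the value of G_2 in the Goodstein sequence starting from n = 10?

1025

step 0: 10 = 2^(2 + 1) + 2; sub 3 for 2: 3^(3 + 1) + 3; = 84; G_1 = 84−1 = 83
step 1: 83 = 3^(3 + 1) + 2; sub 4 for 3: 4^(4 + 1) + 2; = 1026; G_2 = 1026−1 = 1025
step 2: 1025 = 4^(4 + 1) + 1; sub 5 for 4: 5^(5 + 1) + 1; = 15626; G_3 = 15626−1 = 15625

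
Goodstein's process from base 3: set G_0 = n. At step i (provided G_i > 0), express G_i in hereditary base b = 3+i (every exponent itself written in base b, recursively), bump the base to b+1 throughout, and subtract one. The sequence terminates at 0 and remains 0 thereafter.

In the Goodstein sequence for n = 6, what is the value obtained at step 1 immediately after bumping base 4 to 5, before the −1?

8

i=0: 6 = 2·3 (b=3); 3→4: 2·4 = 8; 8−1 = 7
i=1: 7 = 4 + 3 (b=4); 4→5: 5 + 3 = 8; 8−1 = 7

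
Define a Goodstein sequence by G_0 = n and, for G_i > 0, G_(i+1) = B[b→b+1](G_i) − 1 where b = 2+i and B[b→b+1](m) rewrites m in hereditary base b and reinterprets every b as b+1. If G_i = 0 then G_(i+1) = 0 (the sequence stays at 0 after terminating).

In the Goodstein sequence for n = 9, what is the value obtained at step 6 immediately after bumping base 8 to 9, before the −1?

base 2: 9 = 2^(2 + 1) + 1; at 3: 3^(3 + 1) + 1 = 82; next = 81
base 3: 81 = 3^(3 + 1); at 4: 4^(4 + 1) = 1024; next = 1023
base 4: 1023 = 3·4^4 + 3·4^3 + 3·4^2 + 3·4 + 3; at 5: 3·5^5 + 3·5^3 + 3·5^2 + 3·5 + 3 = 9843; next = 9842
base 5: 9842 = 3·5^5 + 3·5^3 + 3·5^2 + 3·5 + 2; at 6: 3·6^6 + 3·6^3 + 3·6^2 + 3·6 + 2 = 140744; next = 140743
base 6: 140743 = 3·6^6 + 3·6^3 + 3·6^2 + 3·6 + 1; at 7: 3·7^7 + 3·7^3 + 3·7^2 + 3·7 + 1 = 2471827; next = 2471826
base 7: 2471826 = 3·7^7 + 3·7^3 + 3·7^2 + 3·7; at 8: 3·8^8 + 3·8^3 + 3·8^2 + 3·8 = 50333400; next = 50333399
base 8: 50333399 = 3·8^8 + 3·8^3 + 3·8^2 + 2·8 + 7; at 9: 3·9^9 + 3·9^3 + 3·9^2 + 2·9 + 7 = 1162263922; next = 1162263921

1162263922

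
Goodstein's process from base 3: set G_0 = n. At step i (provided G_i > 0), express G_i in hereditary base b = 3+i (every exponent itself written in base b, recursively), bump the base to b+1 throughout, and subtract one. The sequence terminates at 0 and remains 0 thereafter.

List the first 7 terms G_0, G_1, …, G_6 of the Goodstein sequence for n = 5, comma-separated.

5, 5, 5, 5, 4, 3, 2

G_0=5  [base 3] 3 + 2  →[3↦4]→  4 + 2 = 6  −1 ⇒ G_1=5
G_1=5  [base 4] 4 + 1  →[4↦5]→  5 + 1 = 6  −1 ⇒ G_2=5
G_2=5  [base 5] 5  →[5↦6]→  6 = 6  −1 ⇒ G_3=5
G_3=5  [base 6] 5  →[6↦7]→  5 = 5  −1 ⇒ G_4=4
G_4=4  [base 7] 4  →[7↦8]→  4 = 4  −1 ⇒ G_5=3
G_5=3  [base 8] 3  →[8↦9]→  3 = 3  −1 ⇒ G_6=2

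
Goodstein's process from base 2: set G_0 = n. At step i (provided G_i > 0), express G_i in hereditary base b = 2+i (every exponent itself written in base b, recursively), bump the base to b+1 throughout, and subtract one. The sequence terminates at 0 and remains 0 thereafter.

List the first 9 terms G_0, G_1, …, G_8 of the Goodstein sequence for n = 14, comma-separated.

14, 110, 1281, 18750, 326591, 5862840, 134404971, 3487116548, 100000555551

i=0: 14 = 2^(2 + 1) + 2^2 + 2 (b=2); 2→3: 3^(3 + 1) + 3^3 + 3 = 111; 111−1 = 110
i=1: 110 = 3^(3 + 1) + 3^3 + 2 (b=3); 3→4: 4^(4 + 1) + 4^4 + 2 = 1282; 1282−1 = 1281
i=2: 1281 = 4^(4 + 1) + 4^4 + 1 (b=4); 4→5: 5^(5 + 1) + 5^5 + 1 = 18751; 18751−1 = 18750
i=3: 18750 = 5^(5 + 1) + 5^5 (b=5); 5→6: 6^(6 + 1) + 6^6 = 326592; 326592−1 = 326591
i=4: 326591 = 6^(6 + 1) + 5·6^5 + 5·6^4 + 5·6^3 + 5·6^2 + 5·6 + 5 (b=6); 6→7: 7^(7 + 1) + 5·7^5 + 5·7^4 + 5·7^3 + 5·7^2 + 5·7 + 5 = 5862841; 5862841−1 = 5862840
i=5: 5862840 = 7^(7 + 1) + 5·7^5 + 5·7^4 + 5·7^3 + 5·7^2 + 5·7 + 4 (b=7); 7→8: 8^(8 + 1) + 5·8^5 + 5·8^4 + 5·8^3 + 5·8^2 + 5·8 + 4 = 134404972; 134404972−1 = 134404971
i=6: 134404971 = 8^(8 + 1) + 5·8^5 + 5·8^4 + 5·8^3 + 5·8^2 + 5·8 + 3 (b=8); 8→9: 9^(9 + 1) + 5·9^5 + 5·9^4 + 5·9^3 + 5·9^2 + 5·9 + 3 = 3487116549; 3487116549−1 = 3487116548
i=7: 3487116548 = 9^(9 + 1) + 5·9^5 + 5·9^4 + 5·9^3 + 5·9^2 + 5·9 + 2 (b=9); 9→10: 10^(10 + 1) + 5·10^5 + 5·10^4 + 5·10^3 + 5·10^2 + 5·10 + 2 = 100000555552; 100000555552−1 = 100000555551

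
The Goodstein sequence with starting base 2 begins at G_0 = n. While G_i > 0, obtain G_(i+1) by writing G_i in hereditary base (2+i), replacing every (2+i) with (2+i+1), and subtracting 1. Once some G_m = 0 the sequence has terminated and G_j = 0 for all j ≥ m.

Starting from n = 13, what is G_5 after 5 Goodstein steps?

i=0: 13 = 2^(2 + 1) + 2^2 + 1 (b=2); 2→3: 3^(3 + 1) + 3^3 + 1 = 109; 109−1 = 108
i=1: 108 = 3^(3 + 1) + 3^3 (b=3); 3→4: 4^(4 + 1) + 4^4 = 1280; 1280−1 = 1279
i=2: 1279 = 4^(4 + 1) + 3·4^3 + 3·4^2 + 3·4 + 3 (b=4); 4→5: 5^(5 + 1) + 3·5^3 + 3·5^2 + 3·5 + 3 = 16093; 16093−1 = 16092
i=3: 16092 = 5^(5 + 1) + 3·5^3 + 3·5^2 + 3·5 + 2 (b=5); 5→6: 6^(6 + 1) + 3·6^3 + 3·6^2 + 3·6 + 2 = 280712; 280712−1 = 280711
i=4: 280711 = 6^(6 + 1) + 3·6^3 + 3·6^2 + 3·6 + 1 (b=6); 6→7: 7^(7 + 1) + 3·7^3 + 3·7^2 + 3·7 + 1 = 5765999; 5765999−1 = 5765998
i=5: 5765998 = 7^(7 + 1) + 3·7^3 + 3·7^2 + 3·7 (b=7); 7→8: 8^(8 + 1) + 3·8^3 + 3·8^2 + 3·8 = 134219480; 134219480−1 = 134219479

5765998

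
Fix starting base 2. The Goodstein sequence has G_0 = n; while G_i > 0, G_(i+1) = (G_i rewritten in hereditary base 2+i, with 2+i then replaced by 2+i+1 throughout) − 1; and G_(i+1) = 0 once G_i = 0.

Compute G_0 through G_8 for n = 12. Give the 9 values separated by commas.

12, 107, 1065, 15685, 280019, 5764910, 134217867, 3486784574, 100000000211

G_0=12  [base 2] 2^(2 + 1) + 2^2  →[2↦3]→  3^(3 + 1) + 3^3 = 108  −1 ⇒ G_1=107
G_1=107  [base 3] 3^(3 + 1) + 2·3^2 + 2·3 + 2  →[3↦4]→  4^(4 + 1) + 2·4^2 + 2·4 + 2 = 1066  −1 ⇒ G_2=1065
G_2=1065  [base 4] 4^(4 + 1) + 2·4^2 + 2·4 + 1  →[4↦5]→  5^(5 + 1) + 2·5^2 + 2·5 + 1 = 15686  −1 ⇒ G_3=15685
G_3=15685  [base 5] 5^(5 + 1) + 2·5^2 + 2·5  →[5↦6]→  6^(6 + 1) + 2·6^2 + 2·6 = 280020  −1 ⇒ G_4=280019
G_4=280019  [base 6] 6^(6 + 1) + 2·6^2 + 6 + 5  →[6↦7]→  7^(7 + 1) + 2·7^2 + 7 + 5 = 5764911  −1 ⇒ G_5=5764910
G_5=5764910  [base 7] 7^(7 + 1) + 2·7^2 + 7 + 4  →[7↦8]→  8^(8 + 1) + 2·8^2 + 8 + 4 = 134217868  −1 ⇒ G_6=134217867
G_6=134217867  [base 8] 8^(8 + 1) + 2·8^2 + 8 + 3  →[8↦9]→  9^(9 + 1) + 2·9^2 + 9 + 3 = 3486784575  −1 ⇒ G_7=3486784574
G_7=3486784574  [base 9] 9^(9 + 1) + 2·9^2 + 9 + 2  →[9↦10]→  10^(10 + 1) + 2·10^2 + 10 + 2 = 100000000212  −1 ⇒ G_8=100000000211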